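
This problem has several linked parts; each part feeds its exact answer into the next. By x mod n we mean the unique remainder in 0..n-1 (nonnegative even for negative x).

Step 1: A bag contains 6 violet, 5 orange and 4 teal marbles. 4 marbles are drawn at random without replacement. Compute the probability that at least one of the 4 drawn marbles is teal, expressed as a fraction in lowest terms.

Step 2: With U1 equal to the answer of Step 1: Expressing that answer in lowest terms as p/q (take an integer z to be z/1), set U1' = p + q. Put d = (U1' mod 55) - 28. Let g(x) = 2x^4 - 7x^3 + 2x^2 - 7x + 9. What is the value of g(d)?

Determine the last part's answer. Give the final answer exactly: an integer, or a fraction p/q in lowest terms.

Step 1: total draws C(15,4) = 1365; complement C(11,4) = 330; favorable 1365 - 330 = 1035; P = 69/91; answer 69/91
Step 2: U1 = 69/91; threaded value p + q = 160; d = 22; 2*(22)^4 - 7*(22)^3 + 2*(22)^2 - 7*(22)^1 + 9 = (468512) + (-74536) + (968) + (-154) + (9) = 394799; answer 394799

394799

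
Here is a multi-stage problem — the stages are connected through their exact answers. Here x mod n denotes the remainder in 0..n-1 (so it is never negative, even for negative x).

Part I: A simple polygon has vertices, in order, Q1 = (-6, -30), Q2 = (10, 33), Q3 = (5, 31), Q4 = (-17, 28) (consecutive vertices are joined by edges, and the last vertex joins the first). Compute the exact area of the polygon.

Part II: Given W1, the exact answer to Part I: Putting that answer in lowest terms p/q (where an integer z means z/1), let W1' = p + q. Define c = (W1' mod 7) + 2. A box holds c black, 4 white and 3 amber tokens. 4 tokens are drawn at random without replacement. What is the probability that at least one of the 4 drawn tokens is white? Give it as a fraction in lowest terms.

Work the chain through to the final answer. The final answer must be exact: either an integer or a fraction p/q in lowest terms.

Part I: cross terms: (-6*33 - 10*-30)=102, (10*31 - 5*33)=145, (5*28 - -17*31)=667, (-17*-30 - -6*28)=678; twice the area = |1592| = 1592; area = 796; answer 796
Part II: W1 = 796; threaded value p + q = 797; c = 8; total draws C(15,4) = 1365; complement C(11,4) = 330; favorable 1365 - 330 = 1035; P = 69/91; answer 69/91

69/91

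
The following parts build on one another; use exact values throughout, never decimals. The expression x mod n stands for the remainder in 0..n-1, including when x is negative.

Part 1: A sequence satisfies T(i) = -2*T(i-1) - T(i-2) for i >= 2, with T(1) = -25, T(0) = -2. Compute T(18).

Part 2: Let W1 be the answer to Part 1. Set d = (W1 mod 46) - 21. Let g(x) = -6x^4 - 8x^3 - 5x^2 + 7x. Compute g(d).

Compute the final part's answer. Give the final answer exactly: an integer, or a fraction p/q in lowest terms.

Part 1: T(2) = -2*(-25) - 1*(-2) = 52; iterating: T(2)=52, T(3)=-79, T(4)=106, T(5)=-133, T(6)=160, T(7)=-187, T(8)=214, T(9)=-241, T(10)=268, T(11)=-295, T(12)=322, T(13)=-349, T(14)=376, T(15)=-403, T(16)=430, T(17)=-457, T(18)=484; answer 484
Part 2: W1 = 484; d = 3; -6*(3)^4 - 8*(3)^3 - 5*(3)^2 + 7*(3)^1 = (-486) + (-216) + (-45) + (21) = -726; answer -726

-726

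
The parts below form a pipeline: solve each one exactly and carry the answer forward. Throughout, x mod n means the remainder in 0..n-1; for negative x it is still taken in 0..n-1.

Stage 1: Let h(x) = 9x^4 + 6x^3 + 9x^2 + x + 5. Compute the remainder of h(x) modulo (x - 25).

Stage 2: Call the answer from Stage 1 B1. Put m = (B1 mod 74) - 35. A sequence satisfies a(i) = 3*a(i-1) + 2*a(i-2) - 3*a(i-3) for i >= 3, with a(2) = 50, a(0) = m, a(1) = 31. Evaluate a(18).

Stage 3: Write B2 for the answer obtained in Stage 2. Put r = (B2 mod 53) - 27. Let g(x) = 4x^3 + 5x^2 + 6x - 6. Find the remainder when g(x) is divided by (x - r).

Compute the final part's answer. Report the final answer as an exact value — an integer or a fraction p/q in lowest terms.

12034

Stage 1: remainder = value at the root: 9*(25)^4 + 6*(25)^3 + 9*(25)^2 + 1*(25)^1 + 5 = (3515625) + (93750) + (5625) + (25) + (5) = 3615030; answer 3615030
Stage 2: B1 = 3615030; m = 21; a(3) = 3*(50) + 2*(31) - 3*(21) = 149; iterating: a(3)=149, a(4)=454, a(5)=1510, a(6)=4991, a(7)=16631, a(8)=55345, a(9)=184324, a(10)=613769, a(11)=2043920, a(12)=6806326, a(13)=22665511, a(14)=75477425, a(15)=251344319, a(16)=836991274, a(17)=2787230185, a(18)=9281640146; answer 9281640146
Stage 3: B2 = 9281640146; r = 14; remainder = value at the root: 4*(14)^3 + 5*(14)^2 + 6*(14)^1 - 6 = (10976) + (980) + (84) + (-6) = 12034; answer 12034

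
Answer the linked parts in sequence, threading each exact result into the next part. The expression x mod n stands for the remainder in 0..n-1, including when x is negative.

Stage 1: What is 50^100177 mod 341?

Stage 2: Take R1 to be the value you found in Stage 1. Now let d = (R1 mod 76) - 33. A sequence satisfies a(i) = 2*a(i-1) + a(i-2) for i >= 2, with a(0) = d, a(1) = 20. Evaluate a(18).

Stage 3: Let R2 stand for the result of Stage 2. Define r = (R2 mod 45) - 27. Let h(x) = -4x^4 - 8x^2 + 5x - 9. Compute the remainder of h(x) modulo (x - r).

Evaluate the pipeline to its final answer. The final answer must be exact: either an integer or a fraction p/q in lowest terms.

-1181

Stage 1: squarings mod 341: 50^1=50, 50^2=113, 50^4=152, 50^8=257, 50^16=236, 50^32=113, 50^64=152, 50^128=257, 50^256=236, 50^512=113, 50^1024=152, 50^2048=257, 50^4096=236, 50^8192=113, 50^16384=152, 50^32768=257, 50^65536=236; 50^100177 = 50^1 * 50^16 * 50^64 * 50^256 * 50^512 * 50^1024 * 50^32768 * 50^65536 = 162 (mod 341); answer 162
Stage 2: R1 = 162; d = -23; a(2) = 2*(20) + 1*(-23) = 17; iterating: a(2)=17, a(3)=54, a(4)=125, a(5)=304, a(6)=733, a(7)=1770, a(8)=4273, a(9)=10316, a(10)=24905, a(11)=60126, a(12)=145157, a(13)=350440, a(14)=846037, a(15)=2042514, a(16)=4931065, a(17)=11904644, a(18)=28740353; answer 28740353
Stage 3: R2 = 28740353; r = -4; remainder = value at the root: -4*(-4)^4 - 8*(-4)^2 + 5*(-4)^1 - 9 = (-1024) + (-128) + (-20) + (-9) = -1181; answer -1181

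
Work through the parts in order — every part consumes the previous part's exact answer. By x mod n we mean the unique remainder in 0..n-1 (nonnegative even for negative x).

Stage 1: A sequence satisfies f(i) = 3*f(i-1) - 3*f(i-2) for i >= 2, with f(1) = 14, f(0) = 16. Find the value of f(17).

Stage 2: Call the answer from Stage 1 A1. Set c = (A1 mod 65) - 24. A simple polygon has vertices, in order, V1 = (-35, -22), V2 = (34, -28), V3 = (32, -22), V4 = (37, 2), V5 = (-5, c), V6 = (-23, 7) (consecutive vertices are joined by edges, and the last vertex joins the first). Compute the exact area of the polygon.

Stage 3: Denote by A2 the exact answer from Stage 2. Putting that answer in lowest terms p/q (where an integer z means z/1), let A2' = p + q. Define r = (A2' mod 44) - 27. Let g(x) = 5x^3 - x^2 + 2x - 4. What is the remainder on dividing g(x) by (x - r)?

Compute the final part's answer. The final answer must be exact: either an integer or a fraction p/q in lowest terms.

Stage 1: f(2) = 3*(14) - 3*(16) = -6; iterating: f(2)=-6, f(3)=-60, f(4)=-162, f(5)=-306, f(6)=-432, f(7)=-378, f(8)=162, f(9)=1620, f(10)=4374, f(11)=8262, f(12)=11664, f(13)=10206, f(14)=-4374, f(15)=-43740, f(16)=-118098, f(17)=-223074; answer -223074
Stage 2: A1 = -223074; c = -18; cross terms: (-35*-28 - 34*-22)=1728, (34*-22 - 32*-28)=148, (32*2 - 37*-22)=878, (37*-18 - -5*2)=-656, (-5*7 - -23*-18)=-449, (-23*-22 - -35*7)=751; twice the area = |2400| = 2400; area = 1200; answer 1200
Stage 3: A2 = 1200; threaded value p + q = 1201; r = -14; remainder = value at the root: 5*(-14)^3 - 1*(-14)^2 + 2*(-14)^1 - 4 = (-13720) + (-196) + (-28) + (-4) = -13948; answer -13948

-13948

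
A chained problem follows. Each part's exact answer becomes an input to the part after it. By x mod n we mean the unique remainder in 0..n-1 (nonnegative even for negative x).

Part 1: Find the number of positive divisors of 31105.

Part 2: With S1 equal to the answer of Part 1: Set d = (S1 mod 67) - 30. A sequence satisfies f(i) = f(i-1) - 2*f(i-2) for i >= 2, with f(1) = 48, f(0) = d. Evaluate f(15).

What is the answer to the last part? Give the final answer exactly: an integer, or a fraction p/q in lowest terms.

-9004

Part 1: 31105 = 5 * 6221; number of divisors = (1+1) * (1+1) = 4; answer 4
Part 2: S1 = 4; d = -26; f(2) = 1*(48) - 2*(-26) = 100; iterating: f(2)=100, f(3)=4, f(4)=-196, f(5)=-204, f(6)=188, f(7)=596, f(8)=220, f(9)=-972, f(10)=-1412, f(11)=532, f(12)=3356, f(13)=2292, f(14)=-4420, f(15)=-9004; answer -9004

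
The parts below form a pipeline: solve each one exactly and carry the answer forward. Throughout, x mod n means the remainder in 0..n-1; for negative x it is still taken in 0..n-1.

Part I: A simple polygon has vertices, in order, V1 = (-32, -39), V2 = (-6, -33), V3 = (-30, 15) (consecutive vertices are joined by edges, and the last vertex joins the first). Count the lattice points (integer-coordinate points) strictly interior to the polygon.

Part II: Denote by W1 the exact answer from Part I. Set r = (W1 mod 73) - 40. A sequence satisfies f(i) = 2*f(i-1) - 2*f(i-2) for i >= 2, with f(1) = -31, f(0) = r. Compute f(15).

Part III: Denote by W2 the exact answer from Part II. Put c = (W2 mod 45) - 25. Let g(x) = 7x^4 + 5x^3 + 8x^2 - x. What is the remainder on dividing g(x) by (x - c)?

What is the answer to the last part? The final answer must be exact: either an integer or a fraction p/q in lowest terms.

11

Part I: cross terms: (-32*-33 - -6*-39)=822, (-6*15 - -30*-33)=-1080, (-30*-39 - -32*15)=1650; twice the area = |1392| = 1392; area = 696; boundary points = 2 + 24 + 2 = 28; strictly interior points = area - boundary/2 + 1 = 683; answer 683
Part II: W1 = 683; r = -14; f(2) = 2*(-31) - 2*(-14) = -34; iterating: f(2)=-34, f(3)=-6, f(4)=56, f(5)=124, f(6)=136, f(7)=24, f(8)=-224, f(9)=-496, f(10)=-544, f(11)=-96, f(12)=896, f(13)=1984, f(14)=2176, f(15)=384; answer 384
Part III: W2 = 384; c = -1; remainder = value at the root: 7*(-1)^4 + 5*(-1)^3 + 8*(-1)^2 - 1*(-1)^1 = (7) + (-5) + (8) + (1) = 11; answer 11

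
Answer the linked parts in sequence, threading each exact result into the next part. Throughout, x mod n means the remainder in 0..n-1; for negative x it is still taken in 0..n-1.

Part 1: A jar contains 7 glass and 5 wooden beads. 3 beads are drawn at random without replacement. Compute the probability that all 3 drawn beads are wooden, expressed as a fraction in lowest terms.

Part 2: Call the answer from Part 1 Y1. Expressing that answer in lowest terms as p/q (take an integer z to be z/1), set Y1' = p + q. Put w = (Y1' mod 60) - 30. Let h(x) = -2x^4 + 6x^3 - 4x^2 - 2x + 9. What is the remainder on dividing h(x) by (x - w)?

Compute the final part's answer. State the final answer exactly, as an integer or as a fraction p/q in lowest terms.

-7033

Part 1: total draws C(12,3) = 220; favorable C(5,3) = 10; P = 1/22; answer 1/22
Part 2: Y1 = 1/22; threaded value p + q = 23; w = -7; remainder = value at the root: -2*(-7)^4 + 6*(-7)^3 - 4*(-7)^2 - 2*(-7)^1 + 9 = (-4802) + (-2058) + (-196) + (14) + (9) = -7033; answer -7033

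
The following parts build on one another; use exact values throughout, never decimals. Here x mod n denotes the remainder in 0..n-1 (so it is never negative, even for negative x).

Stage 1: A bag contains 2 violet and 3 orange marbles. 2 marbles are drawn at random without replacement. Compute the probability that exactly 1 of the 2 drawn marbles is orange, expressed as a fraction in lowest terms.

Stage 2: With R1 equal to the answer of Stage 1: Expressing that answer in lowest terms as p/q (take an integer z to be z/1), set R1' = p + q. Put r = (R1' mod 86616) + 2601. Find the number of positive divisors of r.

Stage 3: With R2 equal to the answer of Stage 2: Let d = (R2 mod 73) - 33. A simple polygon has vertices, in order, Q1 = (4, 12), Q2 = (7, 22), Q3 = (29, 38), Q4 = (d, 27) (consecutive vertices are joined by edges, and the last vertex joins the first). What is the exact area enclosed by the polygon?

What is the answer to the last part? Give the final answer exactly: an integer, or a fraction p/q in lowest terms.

1113/2

Stage 1: total draws C(5,2) = 10; favorable C(3,1)*C(2,1) = 6; P = 3/5; answer 3/5
Stage 2: R1 = 3/5; threaded value p + q = 8; r = 2609; 2609 is prime, so its only divisors are 1 and 2609; count = 2; answer 2
Stage 3: R2 = 2; d = -31; cross terms: (4*22 - 7*12)=4, (7*38 - 29*22)=-372, (29*27 - -31*38)=1961, (-31*12 - 4*27)=-480; twice the area = |1113| = 1113; area = 1113/2; answer 1113/2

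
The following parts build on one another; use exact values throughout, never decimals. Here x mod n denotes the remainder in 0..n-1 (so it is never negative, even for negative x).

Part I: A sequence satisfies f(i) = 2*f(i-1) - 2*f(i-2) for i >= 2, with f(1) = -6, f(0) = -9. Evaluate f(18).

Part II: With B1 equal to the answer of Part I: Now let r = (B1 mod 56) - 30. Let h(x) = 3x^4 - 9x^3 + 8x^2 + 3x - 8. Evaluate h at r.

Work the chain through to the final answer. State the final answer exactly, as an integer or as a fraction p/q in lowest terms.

Part I: f(2) = 2*(-6) - 2*(-9) = 6; iterating: f(2)=6, f(3)=24, f(4)=36, f(5)=24, f(6)=-24, f(7)=-96, f(8)=-144, f(9)=-96, f(10)=96, f(11)=384, f(12)=576, f(13)=384, f(14)=-384, f(15)=-1536, f(16)=-2304, f(17)=-1536, f(18)=1536; answer 1536
Part II: B1 = 1536; r = -6; 3*(-6)^4 - 9*(-6)^3 + 8*(-6)^2 + 3*(-6)^1 - 8 = (3888) + (1944) + (288) + (-18) + (-8) = 6094; answer 6094

6094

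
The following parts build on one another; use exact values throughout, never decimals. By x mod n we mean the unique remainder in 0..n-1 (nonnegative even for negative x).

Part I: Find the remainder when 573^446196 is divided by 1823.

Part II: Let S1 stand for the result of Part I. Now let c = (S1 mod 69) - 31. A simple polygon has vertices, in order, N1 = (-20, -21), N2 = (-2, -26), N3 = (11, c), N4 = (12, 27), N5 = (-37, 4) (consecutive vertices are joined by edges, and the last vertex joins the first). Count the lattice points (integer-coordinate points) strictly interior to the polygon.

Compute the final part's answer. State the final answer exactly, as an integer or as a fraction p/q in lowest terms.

1656

Part I: squarings mod 1823: 573^1=573, 573^2=189, 573^4=1084, 573^8=1044, 573^16=1605, 573^32=126, 573^64=1292, 573^128=1219, 573^256=216, 573^512=1081, 573^1024=18, 573^2048=324, 573^4096=1065, 573^8192=319, 573^16384=1496, 573^32768=1195, 573^65536=616, 573^131072=272, 573^262144=1064; 573^446196 = 573^4 * 573^16 * 573^32 * 573^64 * 573^128 * 573^512 * 573^1024 * 573^2048 * 573^16384 * 573^32768 * 573^131072 * 573^262144 = 1317 (mod 1823); answer 1317
Part II: S1 = 1317; c = -25; cross terms: (-20*-26 - -2*-21)=478, (-2*-25 - 11*-26)=336, (11*27 - 12*-25)=597, (12*4 - -37*27)=1047, (-37*-21 - -20*4)=857; twice the area = |3315| = 3315; area = 3315/2; boundary points = 1 + 1 + 1 + 1 + 1 = 5; strictly interior points = area - boundary/2 + 1 = 1656; answer 1656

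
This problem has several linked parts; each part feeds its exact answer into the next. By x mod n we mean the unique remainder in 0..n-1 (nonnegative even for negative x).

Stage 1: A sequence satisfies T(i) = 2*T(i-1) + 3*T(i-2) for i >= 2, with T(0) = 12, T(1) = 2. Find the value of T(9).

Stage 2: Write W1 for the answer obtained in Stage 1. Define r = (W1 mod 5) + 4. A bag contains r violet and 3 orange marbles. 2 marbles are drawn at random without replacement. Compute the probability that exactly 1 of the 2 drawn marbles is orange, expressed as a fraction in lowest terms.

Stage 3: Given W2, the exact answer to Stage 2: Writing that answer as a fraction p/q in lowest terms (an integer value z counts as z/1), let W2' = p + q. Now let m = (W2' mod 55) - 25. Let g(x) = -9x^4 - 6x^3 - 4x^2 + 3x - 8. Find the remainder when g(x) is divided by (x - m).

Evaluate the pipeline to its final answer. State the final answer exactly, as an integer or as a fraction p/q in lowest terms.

Stage 1: T(2) = 2*(2) + 3*(12) = 40; iterating: T(2)=40, T(3)=86, T(4)=292, T(5)=842, T(6)=2560, T(7)=7646, T(8)=22972, T(9)=68882; answer 68882
Stage 2: W1 = 68882; r = 6; total draws C(9,2) = 36; favorable C(3,1)*C(6,1) = 18; P = 1/2; answer 1/2
Stage 3: W2 = 1/2; threaded value p + q = 3; m = -22; remainder = value at the root: -9*(-22)^4 - 6*(-22)^3 - 4*(-22)^2 + 3*(-22)^1 - 8 = (-2108304) + (63888) + (-1936) + (-66) + (-8) = -2046426; answer -2046426

-2046426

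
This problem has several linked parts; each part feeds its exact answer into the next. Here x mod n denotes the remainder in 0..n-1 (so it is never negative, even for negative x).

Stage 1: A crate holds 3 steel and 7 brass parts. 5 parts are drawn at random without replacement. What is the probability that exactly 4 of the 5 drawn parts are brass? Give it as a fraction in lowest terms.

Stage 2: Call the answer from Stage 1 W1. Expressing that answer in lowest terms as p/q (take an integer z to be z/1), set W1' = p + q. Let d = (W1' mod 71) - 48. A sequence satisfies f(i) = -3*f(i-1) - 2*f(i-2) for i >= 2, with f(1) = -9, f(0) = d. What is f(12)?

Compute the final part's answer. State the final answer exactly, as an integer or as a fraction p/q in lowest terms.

163769

Stage 1: total draws C(10,5) = 252; favorable C(7,4)*C(3,1) = 105; P = 5/12; answer 5/12
Stage 2: W1 = 5/12; threaded value p + q = 17; d = -31; f(2) = -3*(-9) - 2*(-31) = 89; iterating: f(2)=89, f(3)=-249, f(4)=569, f(5)=-1209, f(6)=2489, f(7)=-5049, f(8)=10169, f(9)=-20409, f(10)=40889, f(11)=-81849, f(12)=163769; answer 163769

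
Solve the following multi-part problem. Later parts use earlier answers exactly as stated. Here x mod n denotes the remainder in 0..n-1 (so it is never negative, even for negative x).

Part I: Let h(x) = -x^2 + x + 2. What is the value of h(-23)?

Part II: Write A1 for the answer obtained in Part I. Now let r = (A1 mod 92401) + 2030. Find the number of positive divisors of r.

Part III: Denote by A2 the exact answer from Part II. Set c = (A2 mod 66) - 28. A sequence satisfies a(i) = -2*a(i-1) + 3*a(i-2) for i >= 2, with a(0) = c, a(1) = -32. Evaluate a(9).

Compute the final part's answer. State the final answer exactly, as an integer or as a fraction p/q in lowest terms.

Part I: -1*(-23)^2 + 1*(-23)^1 + 2 = (-529) + (-23) + (2) = -550; answer -550
Part II: A1 = -550; r = 93881; 93881 = 269 * 349; number of divisors = (1+1) * (1+1) = 4; answer 4
Part III: A2 = 4; c = -24; a(2) = -2*(-32) + 3*(-24) = -8; iterating: a(2)=-8, a(3)=-80, a(4)=136, a(5)=-512, a(6)=1432, a(7)=-4400, a(8)=13096, a(9)=-39392; answer -39392

-39392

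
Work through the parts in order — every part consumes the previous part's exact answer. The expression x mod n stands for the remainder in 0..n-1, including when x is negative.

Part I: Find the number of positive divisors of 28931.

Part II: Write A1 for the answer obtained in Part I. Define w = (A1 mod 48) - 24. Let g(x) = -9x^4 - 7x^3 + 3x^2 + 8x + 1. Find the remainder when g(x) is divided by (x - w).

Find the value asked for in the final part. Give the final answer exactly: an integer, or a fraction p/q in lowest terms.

Part I: 28931 = 7 * 4133; number of divisors = (1+1) * (1+1) = 4; answer 4
Part II: A1 = 4; w = -20; remainder = value at the root: -9*(-20)^4 - 7*(-20)^3 + 3*(-20)^2 + 8*(-20)^1 + 1 = (-1440000) + (56000) + (1200) + (-160) + (1) = -1382959; answer -1382959

-1382959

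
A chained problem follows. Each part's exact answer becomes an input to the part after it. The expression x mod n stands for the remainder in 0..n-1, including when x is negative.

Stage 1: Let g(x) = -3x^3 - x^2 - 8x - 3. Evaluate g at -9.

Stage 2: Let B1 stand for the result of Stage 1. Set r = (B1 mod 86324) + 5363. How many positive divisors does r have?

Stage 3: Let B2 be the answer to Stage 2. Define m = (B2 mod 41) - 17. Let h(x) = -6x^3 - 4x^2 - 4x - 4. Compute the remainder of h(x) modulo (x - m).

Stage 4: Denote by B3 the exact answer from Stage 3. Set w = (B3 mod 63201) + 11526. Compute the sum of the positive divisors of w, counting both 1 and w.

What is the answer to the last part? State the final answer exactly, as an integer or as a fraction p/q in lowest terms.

Stage 1: -3*(-9)^3 - 1*(-9)^2 - 8*(-9)^1 - 3 = (2187) + (-81) + (72) + (-3) = 2175; answer 2175
Stage 2: B1 = 2175; r = 7538; 7538 = 2 * 3769; number of divisors = (1+1) * (1+1) = 4; answer 4
Stage 3: B2 = 4; m = -13; remainder = value at the root: -6*(-13)^3 - 4*(-13)^2 - 4*(-13)^1 - 4 = (13182) + (-676) + (52) + (-4) = 12554; answer 12554
Stage 4: B3 = 12554; w = 24080; 24080 = 2^4 * 5 * 7 * 43; sigma = (1 + 2 + 4 + 8 + 16) * (1 + 5) * (1 + 7) * (1 + 43) = 31 * 6 * 8 * 44 = 65472; answer 65472

65472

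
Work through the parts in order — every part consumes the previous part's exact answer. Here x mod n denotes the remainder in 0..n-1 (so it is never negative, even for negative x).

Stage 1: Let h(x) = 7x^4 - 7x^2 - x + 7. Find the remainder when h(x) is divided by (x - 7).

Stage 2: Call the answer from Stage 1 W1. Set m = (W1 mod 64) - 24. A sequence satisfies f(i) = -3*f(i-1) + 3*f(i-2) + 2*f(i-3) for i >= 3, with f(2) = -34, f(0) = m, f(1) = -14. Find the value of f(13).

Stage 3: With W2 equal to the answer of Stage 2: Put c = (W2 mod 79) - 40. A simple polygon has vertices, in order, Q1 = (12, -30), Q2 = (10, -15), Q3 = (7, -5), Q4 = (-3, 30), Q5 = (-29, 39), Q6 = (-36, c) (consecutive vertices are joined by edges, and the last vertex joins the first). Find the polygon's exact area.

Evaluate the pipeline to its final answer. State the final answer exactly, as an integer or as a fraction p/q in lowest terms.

3361/2

Stage 1: remainder = value at the root: 7*(7)^4 - 7*(7)^2 - 1*(7)^1 + 7 = (16807) + (-343) + (-7) + (7) = 16464; answer 16464
Stage 2: W1 = 16464; m = -8; f(3) = -3*(-34) + 3*(-14) + 2*(-8) = 44; iterating: f(3)=44, f(4)=-262, f(5)=850, f(6)=-3248, f(7)=11770, f(8)=-43354, f(9)=158876, f(10)=-583150, f(11)=2139370, f(12)=-7849808, f(13)=28801234; answer 28801234
Stage 3: W2 = 28801234; c = 6; cross terms: (12*-15 - 10*-30)=120, (10*-5 - 7*-15)=55, (7*30 - -3*-5)=195, (-3*39 - -29*30)=753, (-29*6 - -36*39)=1230, (-36*-30 - 12*6)=1008; twice the area = |3361| = 3361; area = 3361/2; answer 3361/2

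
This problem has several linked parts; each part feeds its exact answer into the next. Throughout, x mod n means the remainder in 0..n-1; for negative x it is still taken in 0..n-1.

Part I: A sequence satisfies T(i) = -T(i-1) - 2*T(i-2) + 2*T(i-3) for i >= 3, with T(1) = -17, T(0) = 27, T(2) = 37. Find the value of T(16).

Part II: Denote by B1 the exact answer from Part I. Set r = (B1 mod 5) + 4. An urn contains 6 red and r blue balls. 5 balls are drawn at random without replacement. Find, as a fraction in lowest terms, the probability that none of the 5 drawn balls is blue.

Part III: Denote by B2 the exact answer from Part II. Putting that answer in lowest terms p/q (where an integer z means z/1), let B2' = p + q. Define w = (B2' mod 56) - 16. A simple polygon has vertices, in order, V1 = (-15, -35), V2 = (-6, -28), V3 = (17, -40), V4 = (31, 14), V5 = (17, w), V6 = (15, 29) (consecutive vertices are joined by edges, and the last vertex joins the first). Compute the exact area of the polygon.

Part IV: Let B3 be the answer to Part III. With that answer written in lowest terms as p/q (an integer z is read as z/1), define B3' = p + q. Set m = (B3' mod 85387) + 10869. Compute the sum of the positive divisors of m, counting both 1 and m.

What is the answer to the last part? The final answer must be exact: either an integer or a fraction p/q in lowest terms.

Part I: T(3) = -1*(37) - 2*(-17) + 2*(27) = 51; iterating: T(3)=51, T(4)=-159, T(5)=131, T(6)=289, T(7)=-869, T(8)=553, T(9)=1763, T(10)=-4607, T(11)=2187, T(12)=10553, T(13)=-24141, T(14)=7409, T(15)=61979, T(16)=-125079; answer -125079
Part II: B1 = -125079; r = 5; total draws C(11,5) = 462; favorable C(6,5) = 6; P = 1/77; answer 1/77
Part III: B2 = 1/77; threaded value p + q = 78; w = 6; cross terms: (-15*-28 - -6*-35)=210, (-6*-40 - 17*-28)=716, (17*14 - 31*-40)=1478, (31*6 - 17*14)=-52, (17*29 - 15*6)=403, (15*-35 - -15*29)=-90; twice the area = |2665| = 2665; area = 2665/2; answer 2665/2
Part IV: B3 = 2665/2; threaded value p + q = 2667; m = 13536; 13536 = 2^5 * 3^2 * 47; sigma = (1 + 2 + 4 + 8 + 16 + 32) * (1 + 3 + 9) * (1 + 47) = 63 * 13 * 48 = 39312; answer 39312

39312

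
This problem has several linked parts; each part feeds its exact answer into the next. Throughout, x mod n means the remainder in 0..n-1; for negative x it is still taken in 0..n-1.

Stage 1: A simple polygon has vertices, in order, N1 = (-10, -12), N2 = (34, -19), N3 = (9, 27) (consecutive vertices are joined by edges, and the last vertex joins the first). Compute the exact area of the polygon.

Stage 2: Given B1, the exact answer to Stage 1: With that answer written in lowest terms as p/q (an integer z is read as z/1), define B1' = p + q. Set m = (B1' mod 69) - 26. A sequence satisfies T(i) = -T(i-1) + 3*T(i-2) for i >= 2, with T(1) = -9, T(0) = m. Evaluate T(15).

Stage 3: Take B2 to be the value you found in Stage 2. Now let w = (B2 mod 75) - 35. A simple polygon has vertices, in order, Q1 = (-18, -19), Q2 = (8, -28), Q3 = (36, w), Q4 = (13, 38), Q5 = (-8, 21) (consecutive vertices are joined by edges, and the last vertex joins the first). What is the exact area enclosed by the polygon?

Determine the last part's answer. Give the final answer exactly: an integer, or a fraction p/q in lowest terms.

Stage 1: cross terms: (-10*-19 - 34*-12)=598, (34*27 - 9*-19)=1089, (9*-12 - -10*27)=162; twice the area = |1849| = 1849; area = 1849/2; answer 1849/2
Stage 2: B1 = 1849/2; threaded value p + q = 1851; m = 31; T(2) = -1*(-9) + 3*(31) = 102; iterating: T(2)=102, T(3)=-129, T(4)=435, T(5)=-822, T(6)=2127, T(7)=-4593, T(8)=10974, T(9)=-24753, T(10)=57675, T(11)=-131934, T(12)=304959, T(13)=-700761, T(14)=1615638, T(15)=-3717921; answer -3717921
Stage 3: B2 = -3717921; w = 19; cross terms: (-18*-28 - 8*-19)=656, (8*19 - 36*-28)=1160, (36*38 - 13*19)=1121, (13*21 - -8*38)=577, (-8*-19 - -18*21)=530; twice the area = |4044| = 4044; area = 2022; answer 2022

2022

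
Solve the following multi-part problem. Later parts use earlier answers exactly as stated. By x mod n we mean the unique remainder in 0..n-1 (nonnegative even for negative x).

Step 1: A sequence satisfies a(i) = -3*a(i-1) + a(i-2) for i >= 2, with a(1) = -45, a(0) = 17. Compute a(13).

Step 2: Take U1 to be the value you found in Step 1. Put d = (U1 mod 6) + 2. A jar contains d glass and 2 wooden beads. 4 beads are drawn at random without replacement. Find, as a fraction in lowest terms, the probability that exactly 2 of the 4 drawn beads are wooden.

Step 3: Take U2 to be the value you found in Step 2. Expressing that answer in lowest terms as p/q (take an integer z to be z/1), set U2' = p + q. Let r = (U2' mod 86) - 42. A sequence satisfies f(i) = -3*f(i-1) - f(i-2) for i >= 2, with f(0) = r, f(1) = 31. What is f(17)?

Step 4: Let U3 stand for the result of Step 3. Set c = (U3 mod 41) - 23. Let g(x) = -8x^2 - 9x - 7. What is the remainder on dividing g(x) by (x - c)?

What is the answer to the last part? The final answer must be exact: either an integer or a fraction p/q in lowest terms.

-1267

Step 1: a(2) = -3*(-45) + 1*(17) = 152; iterating: a(2)=152, a(3)=-501, a(4)=1655, a(5)=-5466, a(6)=18053, a(7)=-59625, a(8)=196928, a(9)=-650409, a(10)=2148155, a(11)=-7094874, a(12)=23432777, a(13)=-77393205; answer -77393205
Step 2: U1 = -77393205; d = 5; total draws C(7,4) = 35; favorable C(2,2)*C(5,2) = 10; P = 2/7; answer 2/7
Step 3: U2 = 2/7; threaded value p + q = 9; r = -33; f(2) = -3*(31) - 1*(-33) = -60; iterating: f(2)=-60, f(3)=149, f(4)=-387, f(5)=1012, f(6)=-2649, f(7)=6935, f(8)=-18156, f(9)=47533, f(10)=-124443, f(11)=325796, f(12)=-852945, f(13)=2233039, f(14)=-5846172, f(15)=15305477, f(16)=-40070259, f(17)=104905300; answer 104905300
Step 4: U3 = 104905300; c = 12; remainder = value at the root: -8*(12)^2 - 9*(12)^1 - 7 = (-1152) + (-108) + (-7) = -1267; answer -1267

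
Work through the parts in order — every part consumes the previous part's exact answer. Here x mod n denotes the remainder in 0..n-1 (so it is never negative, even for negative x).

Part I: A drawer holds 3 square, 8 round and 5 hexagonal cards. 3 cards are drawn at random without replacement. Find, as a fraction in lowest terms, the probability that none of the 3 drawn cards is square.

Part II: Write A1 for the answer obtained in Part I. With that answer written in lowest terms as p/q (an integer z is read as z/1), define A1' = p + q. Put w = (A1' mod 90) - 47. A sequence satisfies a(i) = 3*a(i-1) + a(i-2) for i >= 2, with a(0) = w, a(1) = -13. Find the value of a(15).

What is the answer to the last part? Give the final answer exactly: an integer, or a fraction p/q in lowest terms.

Part I: total draws C(16,3) = 560; favorable C(13,3) = 286; P = 143/280; answer 143/280
Part II: A1 = 143/280; threaded value p + q = 423; w = 16; a(2) = 3*(-13) + 1*(16) = -23; iterating: a(2)=-23, a(3)=-82, a(4)=-269, a(5)=-889, a(6)=-2936, a(7)=-9697, a(8)=-32027, a(9)=-105778, a(10)=-349361, a(11)=-1153861, a(12)=-3810944, a(13)=-12586693, a(14)=-41571023, a(15)=-137299762; answer -137299762

-137299762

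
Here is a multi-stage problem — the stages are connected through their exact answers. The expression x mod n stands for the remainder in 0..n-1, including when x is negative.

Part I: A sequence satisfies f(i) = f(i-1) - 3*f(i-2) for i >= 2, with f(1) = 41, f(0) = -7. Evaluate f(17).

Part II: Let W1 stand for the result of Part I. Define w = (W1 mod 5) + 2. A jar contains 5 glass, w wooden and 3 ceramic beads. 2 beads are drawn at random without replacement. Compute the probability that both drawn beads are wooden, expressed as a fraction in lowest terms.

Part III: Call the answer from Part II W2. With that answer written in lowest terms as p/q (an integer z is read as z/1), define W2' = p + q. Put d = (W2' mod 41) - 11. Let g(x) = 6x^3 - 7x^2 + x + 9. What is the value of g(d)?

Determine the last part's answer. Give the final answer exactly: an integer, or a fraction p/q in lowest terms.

1059

Part I: f(2) = 1*(41) - 3*(-7) = 62; iterating: f(2)=62, f(3)=-61, f(4)=-247, f(5)=-64, f(6)=677, f(7)=869, f(8)=-1162, f(9)=-3769, f(10)=-283, f(11)=11024, f(12)=11873, f(13)=-21199, f(14)=-56818, f(15)=6779, f(16)=177233, f(17)=156896; answer 156896
Part II: W1 = 156896; w = 3; total draws C(11,2) = 55; favorable C(3,2) = 3; P = 3/55; answer 3/55
Part III: W2 = 3/55; threaded value p + q = 58; d = 6; 6*(6)^3 - 7*(6)^2 + 1*(6)^1 + 9 = (1296) + (-252) + (6) + (9) = 1059; answer 1059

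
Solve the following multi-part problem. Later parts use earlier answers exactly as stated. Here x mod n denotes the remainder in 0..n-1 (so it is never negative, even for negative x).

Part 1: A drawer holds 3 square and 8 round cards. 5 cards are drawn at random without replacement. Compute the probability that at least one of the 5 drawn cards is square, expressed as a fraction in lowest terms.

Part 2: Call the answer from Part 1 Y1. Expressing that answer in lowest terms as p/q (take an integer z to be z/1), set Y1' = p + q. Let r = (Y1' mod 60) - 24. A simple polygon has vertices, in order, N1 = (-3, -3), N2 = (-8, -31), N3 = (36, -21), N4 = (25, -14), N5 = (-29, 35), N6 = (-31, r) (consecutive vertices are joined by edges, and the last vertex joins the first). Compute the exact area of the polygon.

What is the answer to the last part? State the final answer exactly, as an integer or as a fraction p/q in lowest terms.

3593/2

Part 1: total draws C(11,5) = 462; complement C(8,5) = 56; favorable 462 - 56 = 406; P = 29/33; answer 29/33
Part 2: Y1 = 29/33; threaded value p + q = 62; r = -22; cross terms: (-3*-31 - -8*-3)=69, (-8*-21 - 36*-31)=1284, (36*-14 - 25*-21)=21, (25*35 - -29*-14)=469, (-29*-22 - -31*35)=1723, (-31*-3 - -3*-22)=27; twice the area = |3593| = 3593; area = 3593/2; answer 3593/2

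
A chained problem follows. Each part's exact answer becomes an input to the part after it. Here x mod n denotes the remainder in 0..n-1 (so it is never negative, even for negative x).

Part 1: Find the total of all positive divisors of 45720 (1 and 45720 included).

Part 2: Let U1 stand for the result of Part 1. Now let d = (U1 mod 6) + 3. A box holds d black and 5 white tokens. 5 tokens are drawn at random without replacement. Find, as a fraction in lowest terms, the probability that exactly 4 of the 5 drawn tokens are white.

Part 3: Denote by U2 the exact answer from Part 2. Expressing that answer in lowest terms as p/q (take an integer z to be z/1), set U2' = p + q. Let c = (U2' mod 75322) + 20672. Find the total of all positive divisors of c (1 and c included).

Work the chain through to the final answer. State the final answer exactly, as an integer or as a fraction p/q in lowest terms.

20744

Part 1: 45720 = 2^3 * 3^2 * 5 * 127; sigma = (1 + 2 + 4 + 8) * (1 + 3 + 9) * (1 + 5) * (1 + 127) = 15 * 13 * 6 * 128 = 149760; answer 149760
Part 2: U1 = 149760; d = 3; total draws C(8,5) = 56; favorable C(5,4)*C(3,1) = 15; P = 15/56; answer 15/56
Part 3: U2 = 15/56; threaded value p + q = 71; c = 20743; 20743 is prime, so its only divisors are 1 and 20743; sigma = 1 + 20743 = 20744; answer 20744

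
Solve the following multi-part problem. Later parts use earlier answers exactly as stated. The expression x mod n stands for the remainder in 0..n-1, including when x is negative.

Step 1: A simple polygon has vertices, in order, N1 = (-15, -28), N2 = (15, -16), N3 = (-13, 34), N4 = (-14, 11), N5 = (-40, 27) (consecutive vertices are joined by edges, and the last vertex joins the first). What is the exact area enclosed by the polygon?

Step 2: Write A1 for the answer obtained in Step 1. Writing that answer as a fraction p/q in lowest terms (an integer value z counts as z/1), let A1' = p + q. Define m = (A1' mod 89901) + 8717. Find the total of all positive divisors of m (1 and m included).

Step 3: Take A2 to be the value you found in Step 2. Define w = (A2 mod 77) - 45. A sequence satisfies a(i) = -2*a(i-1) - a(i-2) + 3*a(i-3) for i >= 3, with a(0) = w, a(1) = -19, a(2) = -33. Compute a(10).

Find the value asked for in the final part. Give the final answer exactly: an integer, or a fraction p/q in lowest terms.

Step 1: cross terms: (-15*-16 - 15*-28)=660, (15*34 - -13*-16)=302, (-13*11 - -14*34)=333, (-14*27 - -40*11)=62, (-40*-28 - -15*27)=1525; twice the area = |2882| = 2882; area = 1441; answer 1441
Step 2: A1 = 1441; threaded value p + q = 1442; m = 10159; 10159 is prime, so its only divisors are 1 and 10159; sigma = 1 + 10159 = 10160; answer 10160
Step 3: A2 = 10160; w = 28; a(3) = -2*(-33) - 1*(-19) + 3*(28) = 169; iterating: a(3)=169, a(4)=-362, a(5)=456, a(6)=-43, a(7)=-1456, a(8)=4323, a(9)=-7319, a(10)=5947; answer 5947

5947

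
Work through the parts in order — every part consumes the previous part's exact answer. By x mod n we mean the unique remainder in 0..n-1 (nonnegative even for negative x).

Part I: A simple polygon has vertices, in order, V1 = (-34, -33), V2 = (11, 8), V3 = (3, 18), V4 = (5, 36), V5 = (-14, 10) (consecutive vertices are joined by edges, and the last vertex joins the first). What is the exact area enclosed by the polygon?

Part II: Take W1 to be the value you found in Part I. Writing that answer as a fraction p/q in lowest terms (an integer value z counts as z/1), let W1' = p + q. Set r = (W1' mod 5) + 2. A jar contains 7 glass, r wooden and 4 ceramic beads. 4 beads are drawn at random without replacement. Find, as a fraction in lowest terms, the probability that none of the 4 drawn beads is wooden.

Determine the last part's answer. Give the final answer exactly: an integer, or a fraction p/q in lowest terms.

30/91

Part I: cross terms: (-34*8 - 11*-33)=91, (11*18 - 3*8)=174, (3*36 - 5*18)=18, (5*10 - -14*36)=554, (-14*-33 - -34*10)=802; twice the area = |1639| = 1639; area = 1639/2; answer 1639/2
Part II: W1 = 1639/2; threaded value p + q = 1641; r = 3; total draws C(14,4) = 1001; favorable C(11,4) = 330; P = 30/91; answer 30/91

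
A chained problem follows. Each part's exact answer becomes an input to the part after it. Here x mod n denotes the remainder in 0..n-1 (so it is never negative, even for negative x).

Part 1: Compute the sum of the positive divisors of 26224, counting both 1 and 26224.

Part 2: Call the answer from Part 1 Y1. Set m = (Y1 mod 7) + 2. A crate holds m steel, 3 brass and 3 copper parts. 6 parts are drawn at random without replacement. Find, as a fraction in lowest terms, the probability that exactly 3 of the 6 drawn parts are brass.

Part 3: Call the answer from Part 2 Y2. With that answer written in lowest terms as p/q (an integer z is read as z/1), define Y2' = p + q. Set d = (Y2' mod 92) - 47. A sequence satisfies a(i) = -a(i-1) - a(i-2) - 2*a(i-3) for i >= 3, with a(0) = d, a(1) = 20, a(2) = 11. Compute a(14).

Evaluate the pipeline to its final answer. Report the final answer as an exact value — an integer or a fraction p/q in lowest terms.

Part 1: 26224 = 2^4 * 11 * 149; sigma = (1 + 2 + 4 + 8 + 16) * (1 + 11) * (1 + 149) = 31 * 12 * 150 = 55800; answer 55800
Part 2: Y1 = 55800; m = 5; total draws C(11,6) = 462; favorable C(3,3)*C(8,3) = 56; P = 4/33; answer 4/33
Part 3: Y2 = 4/33; threaded value p + q = 37; d = -10; a(3) = -1*(11) - 1*(20) - 2*(-10) = -11; iterating: a(3)=-11, a(4)=-40, a(5)=29, a(6)=33, a(7)=18, a(8)=-109, a(9)=25, a(10)=48, a(11)=145, a(12)=-243, a(13)=2, a(14)=-49; answer -49

-49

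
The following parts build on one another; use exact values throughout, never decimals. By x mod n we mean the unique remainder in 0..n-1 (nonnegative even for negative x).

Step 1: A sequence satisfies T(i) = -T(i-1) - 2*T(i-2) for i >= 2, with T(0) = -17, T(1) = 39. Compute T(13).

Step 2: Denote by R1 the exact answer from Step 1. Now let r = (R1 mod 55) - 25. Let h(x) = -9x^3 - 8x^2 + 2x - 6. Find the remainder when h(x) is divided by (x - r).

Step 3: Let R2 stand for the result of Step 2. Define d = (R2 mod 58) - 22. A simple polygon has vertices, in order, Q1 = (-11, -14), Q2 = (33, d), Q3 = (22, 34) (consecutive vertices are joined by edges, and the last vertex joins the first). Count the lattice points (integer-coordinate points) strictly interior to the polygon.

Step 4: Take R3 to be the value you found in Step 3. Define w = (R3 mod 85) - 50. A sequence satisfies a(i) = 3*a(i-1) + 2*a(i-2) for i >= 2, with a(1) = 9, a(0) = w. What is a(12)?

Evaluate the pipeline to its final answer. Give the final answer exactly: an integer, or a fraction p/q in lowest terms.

18169999

Step 1: T(2) = -1*(39) - 2*(-17) = -5; iterating: T(2)=-5, T(3)=-73, T(4)=83, T(5)=63, T(6)=-229, T(7)=103, T(8)=355, T(9)=-561, T(10)=-149, T(11)=1271, T(12)=-973, T(13)=-1569; answer -1569
Step 2: R1 = -1569; r = 1; remainder = value at the root: -9*(1)^3 - 8*(1)^2 + 2*(1)^1 - 6 = (-9) + (-8) + (2) + (-6) = -21; answer -21
Step 3: R2 = -21; d = 15; cross terms: (-11*15 - 33*-14)=297, (33*34 - 22*15)=792, (22*-14 - -11*34)=66; twice the area = |1155| = 1155; area = 1155/2; boundary points = 1 + 1 + 3 = 5; strictly interior points = area - boundary/2 + 1 = 576; answer 576
Step 4: R3 = 576; w = 16; a(2) = 3*(9) + 2*(16) = 59; iterating: a(2)=59, a(3)=195, a(4)=703, a(5)=2499, a(6)=8903, a(7)=31707, a(8)=112927, a(9)=402195, a(10)=1432439, a(11)=5101707, a(12)=18169999; answer 18169999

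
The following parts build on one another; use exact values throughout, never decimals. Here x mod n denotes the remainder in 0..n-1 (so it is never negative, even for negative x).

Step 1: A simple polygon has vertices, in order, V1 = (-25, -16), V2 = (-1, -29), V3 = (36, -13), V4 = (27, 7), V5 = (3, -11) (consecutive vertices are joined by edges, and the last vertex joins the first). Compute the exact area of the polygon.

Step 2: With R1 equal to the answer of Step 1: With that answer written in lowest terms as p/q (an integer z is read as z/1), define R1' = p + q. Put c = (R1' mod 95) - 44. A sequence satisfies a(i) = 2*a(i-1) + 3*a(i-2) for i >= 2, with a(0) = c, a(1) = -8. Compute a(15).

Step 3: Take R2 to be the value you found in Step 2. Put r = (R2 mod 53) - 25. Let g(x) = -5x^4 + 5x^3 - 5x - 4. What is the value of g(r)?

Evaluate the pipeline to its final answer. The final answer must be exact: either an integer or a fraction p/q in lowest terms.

-9

Step 1: cross terms: (-25*-29 - -1*-16)=709, (-1*-13 - 36*-29)=1057, (36*7 - 27*-13)=603, (27*-11 - 3*7)=-318, (3*-16 - -25*-11)=-323; twice the area = |1728| = 1728; area = 864; answer 864
Step 2: R1 = 864; threaded value p + q = 865; c = -34; a(2) = 2*(-8) + 3*(-34) = -118; iterating: a(2)=-118, a(3)=-260, a(4)=-874, a(5)=-2528, a(6)=-7678, a(7)=-22940, a(8)=-68914, a(9)=-206648, a(10)=-620038, a(11)=-1860020, a(12)=-5580154, a(13)=-16740368, a(14)=-50221198, a(15)=-150663500; answer -150663500
Step 3: R2 = -150663500; r = -1; -5*(-1)^4 + 5*(-1)^3 - 5*(-1)^1 - 4 = (-5) + (-5) + (5) + (-4) = -9; answer -9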